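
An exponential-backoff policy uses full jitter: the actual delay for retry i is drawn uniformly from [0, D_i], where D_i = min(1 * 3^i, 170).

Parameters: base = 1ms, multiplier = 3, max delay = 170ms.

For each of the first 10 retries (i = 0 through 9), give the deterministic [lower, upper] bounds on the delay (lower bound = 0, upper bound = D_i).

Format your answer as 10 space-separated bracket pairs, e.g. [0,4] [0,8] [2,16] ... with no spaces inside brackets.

Answer: [0,1] [0,3] [0,9] [0,27] [0,81] [0,170] [0,170] [0,170] [0,170] [0,170]

Derivation:
Computing bounds per retry:
  i=0: D_i=min(1*3^0,170)=1, bounds=[0,1]
  i=1: D_i=min(1*3^1,170)=3, bounds=[0,3]
  i=2: D_i=min(1*3^2,170)=9, bounds=[0,9]
  i=3: D_i=min(1*3^3,170)=27, bounds=[0,27]
  i=4: D_i=min(1*3^4,170)=81, bounds=[0,81]
  i=5: D_i=min(1*3^5,170)=170, bounds=[0,170]
  i=6: D_i=min(1*3^6,170)=170, bounds=[0,170]
  i=7: D_i=min(1*3^7,170)=170, bounds=[0,170]
  i=8: D_i=min(1*3^8,170)=170, bounds=[0,170]
  i=9: D_i=min(1*3^9,170)=170, bounds=[0,170]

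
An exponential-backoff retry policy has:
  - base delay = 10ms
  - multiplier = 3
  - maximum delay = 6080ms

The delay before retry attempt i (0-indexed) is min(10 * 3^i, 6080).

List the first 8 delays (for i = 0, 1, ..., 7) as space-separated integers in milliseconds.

Computing each delay:
  i=0: min(10*3^0, 6080) = 10
  i=1: min(10*3^1, 6080) = 30
  i=2: min(10*3^2, 6080) = 90
  i=3: min(10*3^3, 6080) = 270
  i=4: min(10*3^4, 6080) = 810
  i=5: min(10*3^5, 6080) = 2430
  i=6: min(10*3^6, 6080) = 6080
  i=7: min(10*3^7, 6080) = 6080

Answer: 10 30 90 270 810 2430 6080 6080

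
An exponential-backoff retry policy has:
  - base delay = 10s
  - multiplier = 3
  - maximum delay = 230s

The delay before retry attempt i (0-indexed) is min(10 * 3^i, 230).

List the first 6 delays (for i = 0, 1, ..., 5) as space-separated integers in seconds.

Computing each delay:
  i=0: min(10*3^0, 230) = 10
  i=1: min(10*3^1, 230) = 30
  i=2: min(10*3^2, 230) = 90
  i=3: min(10*3^3, 230) = 230
  i=4: min(10*3^4, 230) = 230
  i=5: min(10*3^5, 230) = 230

Answer: 10 30 90 230 230 230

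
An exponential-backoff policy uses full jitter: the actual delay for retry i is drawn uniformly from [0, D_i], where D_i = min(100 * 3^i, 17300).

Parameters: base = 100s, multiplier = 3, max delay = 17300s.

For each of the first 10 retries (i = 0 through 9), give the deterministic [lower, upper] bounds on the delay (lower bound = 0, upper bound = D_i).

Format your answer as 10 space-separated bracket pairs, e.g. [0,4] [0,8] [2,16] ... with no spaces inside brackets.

Answer: [0,100] [0,300] [0,900] [0,2700] [0,8100] [0,17300] [0,17300] [0,17300] [0,17300] [0,17300]

Derivation:
Computing bounds per retry:
  i=0: D_i=min(100*3^0,17300)=100, bounds=[0,100]
  i=1: D_i=min(100*3^1,17300)=300, bounds=[0,300]
  i=2: D_i=min(100*3^2,17300)=900, bounds=[0,900]
  i=3: D_i=min(100*3^3,17300)=2700, bounds=[0,2700]
  i=4: D_i=min(100*3^4,17300)=8100, bounds=[0,8100]
  i=5: D_i=min(100*3^5,17300)=17300, bounds=[0,17300]
  i=6: D_i=min(100*3^6,17300)=17300, bounds=[0,17300]
  i=7: D_i=min(100*3^7,17300)=17300, bounds=[0,17300]
  i=8: D_i=min(100*3^8,17300)=17300, bounds=[0,17300]
  i=9: D_i=min(100*3^9,17300)=17300, bounds=[0,17300]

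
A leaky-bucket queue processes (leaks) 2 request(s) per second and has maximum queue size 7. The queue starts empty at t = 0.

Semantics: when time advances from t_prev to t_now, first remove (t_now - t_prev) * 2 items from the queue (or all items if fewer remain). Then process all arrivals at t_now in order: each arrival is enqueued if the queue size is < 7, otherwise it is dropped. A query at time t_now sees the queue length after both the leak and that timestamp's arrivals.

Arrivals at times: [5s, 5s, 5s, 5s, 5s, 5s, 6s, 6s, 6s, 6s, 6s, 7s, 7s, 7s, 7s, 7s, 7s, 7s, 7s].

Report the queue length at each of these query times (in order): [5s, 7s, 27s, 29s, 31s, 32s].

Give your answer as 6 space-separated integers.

Queue lengths at query times:
  query t=5s: backlog = 6
  query t=7s: backlog = 7
  query t=27s: backlog = 0
  query t=29s: backlog = 0
  query t=31s: backlog = 0
  query t=32s: backlog = 0

Answer: 6 7 0 0 0 0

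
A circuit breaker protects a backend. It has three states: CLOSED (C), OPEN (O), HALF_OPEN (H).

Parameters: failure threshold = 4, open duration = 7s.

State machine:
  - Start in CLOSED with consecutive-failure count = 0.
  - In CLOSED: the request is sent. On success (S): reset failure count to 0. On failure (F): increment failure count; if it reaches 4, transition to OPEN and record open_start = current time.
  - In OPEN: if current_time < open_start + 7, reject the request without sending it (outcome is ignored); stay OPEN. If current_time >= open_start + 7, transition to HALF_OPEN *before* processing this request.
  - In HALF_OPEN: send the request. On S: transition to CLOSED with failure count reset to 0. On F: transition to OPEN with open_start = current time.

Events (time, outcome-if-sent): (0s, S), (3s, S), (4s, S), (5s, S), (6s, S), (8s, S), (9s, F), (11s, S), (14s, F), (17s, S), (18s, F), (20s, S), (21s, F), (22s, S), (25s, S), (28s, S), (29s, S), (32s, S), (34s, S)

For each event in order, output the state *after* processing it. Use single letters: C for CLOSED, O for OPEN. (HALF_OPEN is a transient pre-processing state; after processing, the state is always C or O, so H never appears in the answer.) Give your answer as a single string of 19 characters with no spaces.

Answer: CCCCCCCCCCCCCCCCCCC

Derivation:
State after each event:
  event#1 t=0s outcome=S: state=CLOSED
  event#2 t=3s outcome=S: state=CLOSED
  event#3 t=4s outcome=S: state=CLOSED
  event#4 t=5s outcome=S: state=CLOSED
  event#5 t=6s outcome=S: state=CLOSED
  event#6 t=8s outcome=S: state=CLOSED
  event#7 t=9s outcome=F: state=CLOSED
  event#8 t=11s outcome=S: state=CLOSED
  event#9 t=14s outcome=F: state=CLOSED
  event#10 t=17s outcome=S: state=CLOSED
  event#11 t=18s outcome=F: state=CLOSED
  event#12 t=20s outcome=S: state=CLOSED
  event#13 t=21s outcome=F: state=CLOSED
  event#14 t=22s outcome=S: state=CLOSED
  event#15 t=25s outcome=S: state=CLOSED
  event#16 t=28s outcome=S: state=CLOSED
  event#17 t=29s outcome=S: state=CLOSED
  event#18 t=32s outcome=S: state=CLOSED
  event#19 t=34s outcome=S: state=CLOSED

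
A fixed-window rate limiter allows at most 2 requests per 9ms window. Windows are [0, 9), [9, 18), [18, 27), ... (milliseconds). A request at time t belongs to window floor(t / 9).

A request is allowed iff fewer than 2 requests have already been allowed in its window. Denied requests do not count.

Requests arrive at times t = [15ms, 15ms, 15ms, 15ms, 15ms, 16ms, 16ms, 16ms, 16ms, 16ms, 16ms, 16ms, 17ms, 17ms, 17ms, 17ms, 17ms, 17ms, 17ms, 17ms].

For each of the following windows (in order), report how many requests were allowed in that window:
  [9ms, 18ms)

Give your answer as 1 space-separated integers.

Answer: 2

Derivation:
Processing requests:
  req#1 t=15ms (window 1): ALLOW
  req#2 t=15ms (window 1): ALLOW
  req#3 t=15ms (window 1): DENY
  req#4 t=15ms (window 1): DENY
  req#5 t=15ms (window 1): DENY
  req#6 t=16ms (window 1): DENY
  req#7 t=16ms (window 1): DENY
  req#8 t=16ms (window 1): DENY
  req#9 t=16ms (window 1): DENY
  req#10 t=16ms (window 1): DENY
  req#11 t=16ms (window 1): DENY
  req#12 t=16ms (window 1): DENY
  req#13 t=17ms (window 1): DENY
  req#14 t=17ms (window 1): DENY
  req#15 t=17ms (window 1): DENY
  req#16 t=17ms (window 1): DENY
  req#17 t=17ms (window 1): DENY
  req#18 t=17ms (window 1): DENY
  req#19 t=17ms (window 1): DENY
  req#20 t=17ms (window 1): DENY

Allowed counts by window: 2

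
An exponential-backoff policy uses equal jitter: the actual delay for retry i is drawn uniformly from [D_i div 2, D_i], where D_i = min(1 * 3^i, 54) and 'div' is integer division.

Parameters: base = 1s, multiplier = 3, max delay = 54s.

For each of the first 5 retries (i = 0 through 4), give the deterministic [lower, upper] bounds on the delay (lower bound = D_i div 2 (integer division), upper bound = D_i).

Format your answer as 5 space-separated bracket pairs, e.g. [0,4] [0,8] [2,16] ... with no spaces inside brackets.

Computing bounds per retry:
  i=0: D_i=min(1*3^0,54)=1, bounds=[0,1]
  i=1: D_i=min(1*3^1,54)=3, bounds=[1,3]
  i=2: D_i=min(1*3^2,54)=9, bounds=[4,9]
  i=3: D_i=min(1*3^3,54)=27, bounds=[13,27]
  i=4: D_i=min(1*3^4,54)=54, bounds=[27,54]

Answer: [0,1] [1,3] [4,9] [13,27] [27,54]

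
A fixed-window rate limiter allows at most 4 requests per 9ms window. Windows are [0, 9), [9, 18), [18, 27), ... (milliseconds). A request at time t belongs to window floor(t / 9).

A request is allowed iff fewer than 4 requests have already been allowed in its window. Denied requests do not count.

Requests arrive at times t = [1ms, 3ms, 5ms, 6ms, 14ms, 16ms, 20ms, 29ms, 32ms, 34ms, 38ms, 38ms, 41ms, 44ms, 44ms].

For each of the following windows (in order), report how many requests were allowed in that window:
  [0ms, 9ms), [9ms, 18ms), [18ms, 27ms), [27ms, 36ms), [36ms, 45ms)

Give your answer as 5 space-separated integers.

Processing requests:
  req#1 t=1ms (window 0): ALLOW
  req#2 t=3ms (window 0): ALLOW
  req#3 t=5ms (window 0): ALLOW
  req#4 t=6ms (window 0): ALLOW
  req#5 t=14ms (window 1): ALLOW
  req#6 t=16ms (window 1): ALLOW
  req#7 t=20ms (window 2): ALLOW
  req#8 t=29ms (window 3): ALLOW
  req#9 t=32ms (window 3): ALLOW
  req#10 t=34ms (window 3): ALLOW
  req#11 t=38ms (window 4): ALLOW
  req#12 t=38ms (window 4): ALLOW
  req#13 t=41ms (window 4): ALLOW
  req#14 t=44ms (window 4): ALLOW
  req#15 t=44ms (window 4): DENY

Allowed counts by window: 4 2 1 3 4

Answer: 4 2 1 3 4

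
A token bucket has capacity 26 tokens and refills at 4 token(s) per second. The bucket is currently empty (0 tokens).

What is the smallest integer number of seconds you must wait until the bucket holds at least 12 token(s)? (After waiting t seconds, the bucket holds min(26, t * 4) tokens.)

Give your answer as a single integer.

Need t * 4 >= 12, so t >= 12/4.
Smallest integer t = ceil(12/4) = 3.

Answer: 3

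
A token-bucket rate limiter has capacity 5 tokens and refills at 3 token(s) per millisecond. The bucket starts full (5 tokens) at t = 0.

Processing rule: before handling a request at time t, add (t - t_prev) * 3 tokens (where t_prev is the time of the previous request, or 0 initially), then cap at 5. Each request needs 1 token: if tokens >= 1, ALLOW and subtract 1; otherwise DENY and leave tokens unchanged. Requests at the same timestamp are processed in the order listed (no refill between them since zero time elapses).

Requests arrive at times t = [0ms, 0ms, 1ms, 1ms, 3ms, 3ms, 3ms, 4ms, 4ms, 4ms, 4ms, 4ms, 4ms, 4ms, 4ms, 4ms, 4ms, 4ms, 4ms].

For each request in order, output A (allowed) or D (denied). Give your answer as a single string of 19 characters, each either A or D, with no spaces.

Answer: AAAAAAAAAAAADDDDDDD

Derivation:
Simulating step by step:
  req#1 t=0ms: ALLOW
  req#2 t=0ms: ALLOW
  req#3 t=1ms: ALLOW
  req#4 t=1ms: ALLOW
  req#5 t=3ms: ALLOW
  req#6 t=3ms: ALLOW
  req#7 t=3ms: ALLOW
  req#8 t=4ms: ALLOW
  req#9 t=4ms: ALLOW
  req#10 t=4ms: ALLOW
  req#11 t=4ms: ALLOW
  req#12 t=4ms: ALLOW
  req#13 t=4ms: DENY
  req#14 t=4ms: DENY
  req#15 t=4ms: DENY
  req#16 t=4ms: DENY
  req#17 t=4ms: DENY
  req#18 t=4ms: DENY
  req#19 t=4ms: DENY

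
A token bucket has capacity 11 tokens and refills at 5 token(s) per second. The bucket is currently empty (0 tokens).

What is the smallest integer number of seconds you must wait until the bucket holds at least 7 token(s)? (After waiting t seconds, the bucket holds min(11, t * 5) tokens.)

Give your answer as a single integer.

Answer: 2

Derivation:
Need t * 5 >= 7, so t >= 7/5.
Smallest integer t = ceil(7/5) = 2.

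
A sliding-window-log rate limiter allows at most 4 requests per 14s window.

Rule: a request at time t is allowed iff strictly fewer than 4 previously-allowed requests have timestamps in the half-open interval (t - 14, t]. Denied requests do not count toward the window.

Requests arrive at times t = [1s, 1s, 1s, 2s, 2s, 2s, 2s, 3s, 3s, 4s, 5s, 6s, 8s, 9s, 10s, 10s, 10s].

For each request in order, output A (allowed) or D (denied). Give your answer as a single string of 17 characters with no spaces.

Tracking allowed requests in the window:
  req#1 t=1s: ALLOW
  req#2 t=1s: ALLOW
  req#3 t=1s: ALLOW
  req#4 t=2s: ALLOW
  req#5 t=2s: DENY
  req#6 t=2s: DENY
  req#7 t=2s: DENY
  req#8 t=3s: DENY
  req#9 t=3s: DENY
  req#10 t=4s: DENY
  req#11 t=5s: DENY
  req#12 t=6s: DENY
  req#13 t=8s: DENY
  req#14 t=9s: DENY
  req#15 t=10s: DENY
  req#16 t=10s: DENY
  req#17 t=10s: DENY

Answer: AAAADDDDDDDDDDDDD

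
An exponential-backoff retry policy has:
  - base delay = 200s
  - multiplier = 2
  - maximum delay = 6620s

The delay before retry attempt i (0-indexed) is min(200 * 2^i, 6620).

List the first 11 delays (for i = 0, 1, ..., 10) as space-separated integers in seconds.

Computing each delay:
  i=0: min(200*2^0, 6620) = 200
  i=1: min(200*2^1, 6620) = 400
  i=2: min(200*2^2, 6620) = 800
  i=3: min(200*2^3, 6620) = 1600
  i=4: min(200*2^4, 6620) = 3200
  i=5: min(200*2^5, 6620) = 6400
  i=6: min(200*2^6, 6620) = 6620
  i=7: min(200*2^7, 6620) = 6620
  i=8: min(200*2^8, 6620) = 6620
  i=9: min(200*2^9, 6620) = 6620
  i=10: min(200*2^10, 6620) = 6620

Answer: 200 400 800 1600 3200 6400 6620 6620 6620 6620 6620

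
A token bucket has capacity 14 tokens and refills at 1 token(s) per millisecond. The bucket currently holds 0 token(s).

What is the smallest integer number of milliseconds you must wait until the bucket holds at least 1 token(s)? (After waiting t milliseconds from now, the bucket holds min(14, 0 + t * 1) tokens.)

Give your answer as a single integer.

Answer: 1

Derivation:
Need 0 + t * 1 >= 1, so t >= 1/1.
Smallest integer t = ceil(1/1) = 1.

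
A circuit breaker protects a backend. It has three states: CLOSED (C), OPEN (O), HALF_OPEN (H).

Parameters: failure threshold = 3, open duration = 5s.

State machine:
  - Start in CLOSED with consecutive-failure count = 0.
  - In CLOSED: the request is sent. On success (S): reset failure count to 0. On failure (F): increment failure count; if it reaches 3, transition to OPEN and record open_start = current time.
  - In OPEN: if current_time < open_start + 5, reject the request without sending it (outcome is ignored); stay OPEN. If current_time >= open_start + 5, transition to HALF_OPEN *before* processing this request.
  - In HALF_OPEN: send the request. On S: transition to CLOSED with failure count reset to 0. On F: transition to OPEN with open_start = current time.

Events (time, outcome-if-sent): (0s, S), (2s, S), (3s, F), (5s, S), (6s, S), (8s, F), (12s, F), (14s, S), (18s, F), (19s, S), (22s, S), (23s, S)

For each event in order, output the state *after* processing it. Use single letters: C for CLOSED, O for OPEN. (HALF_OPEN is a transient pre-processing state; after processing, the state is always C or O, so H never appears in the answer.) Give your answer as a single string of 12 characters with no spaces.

State after each event:
  event#1 t=0s outcome=S: state=CLOSED
  event#2 t=2s outcome=S: state=CLOSED
  event#3 t=3s outcome=F: state=CLOSED
  event#4 t=5s outcome=S: state=CLOSED
  event#5 t=6s outcome=S: state=CLOSED
  event#6 t=8s outcome=F: state=CLOSED
  event#7 t=12s outcome=F: state=CLOSED
  event#8 t=14s outcome=S: state=CLOSED
  event#9 t=18s outcome=F: state=CLOSED
  event#10 t=19s outcome=S: state=CLOSED
  event#11 t=22s outcome=S: state=CLOSED
  event#12 t=23s outcome=S: state=CLOSED

Answer: CCCCCCCCCCCC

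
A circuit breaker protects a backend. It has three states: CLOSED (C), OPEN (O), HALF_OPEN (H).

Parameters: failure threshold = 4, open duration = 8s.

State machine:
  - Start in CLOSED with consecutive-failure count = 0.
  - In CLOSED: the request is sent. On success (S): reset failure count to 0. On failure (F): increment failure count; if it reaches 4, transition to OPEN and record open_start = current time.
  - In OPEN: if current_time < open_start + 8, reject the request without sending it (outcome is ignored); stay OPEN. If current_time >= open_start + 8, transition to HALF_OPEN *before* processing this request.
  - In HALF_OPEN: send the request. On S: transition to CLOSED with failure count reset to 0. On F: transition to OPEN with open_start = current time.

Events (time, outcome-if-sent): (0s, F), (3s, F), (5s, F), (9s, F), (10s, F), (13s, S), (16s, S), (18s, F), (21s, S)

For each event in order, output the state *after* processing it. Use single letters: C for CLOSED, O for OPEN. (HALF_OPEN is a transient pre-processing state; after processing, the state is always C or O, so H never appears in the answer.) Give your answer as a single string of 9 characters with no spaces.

State after each event:
  event#1 t=0s outcome=F: state=CLOSED
  event#2 t=3s outcome=F: state=CLOSED
  event#3 t=5s outcome=F: state=CLOSED
  event#4 t=9s outcome=F: state=OPEN
  event#5 t=10s outcome=F: state=OPEN
  event#6 t=13s outcome=S: state=OPEN
  event#7 t=16s outcome=S: state=OPEN
  event#8 t=18s outcome=F: state=OPEN
  event#9 t=21s outcome=S: state=OPEN

Answer: CCCOOOOOO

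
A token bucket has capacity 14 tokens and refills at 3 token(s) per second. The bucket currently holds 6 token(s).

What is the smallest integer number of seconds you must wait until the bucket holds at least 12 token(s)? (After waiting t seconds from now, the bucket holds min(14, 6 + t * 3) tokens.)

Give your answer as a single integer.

Answer: 2

Derivation:
Need 6 + t * 3 >= 12, so t >= 6/3.
Smallest integer t = ceil(6/3) = 2.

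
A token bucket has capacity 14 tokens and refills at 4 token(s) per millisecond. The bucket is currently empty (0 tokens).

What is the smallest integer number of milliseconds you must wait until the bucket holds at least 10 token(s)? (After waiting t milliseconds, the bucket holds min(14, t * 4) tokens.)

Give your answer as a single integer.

Need t * 4 >= 10, so t >= 10/4.
Smallest integer t = ceil(10/4) = 3.

Answer: 3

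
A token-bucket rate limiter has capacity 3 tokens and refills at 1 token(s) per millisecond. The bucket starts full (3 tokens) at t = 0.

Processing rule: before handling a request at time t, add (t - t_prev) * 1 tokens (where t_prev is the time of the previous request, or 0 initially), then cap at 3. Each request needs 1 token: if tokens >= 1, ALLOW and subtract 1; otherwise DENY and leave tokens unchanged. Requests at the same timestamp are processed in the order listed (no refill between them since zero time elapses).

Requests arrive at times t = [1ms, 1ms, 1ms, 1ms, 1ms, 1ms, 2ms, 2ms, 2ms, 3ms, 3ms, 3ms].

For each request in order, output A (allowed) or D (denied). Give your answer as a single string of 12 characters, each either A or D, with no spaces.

Simulating step by step:
  req#1 t=1ms: ALLOW
  req#2 t=1ms: ALLOW
  req#3 t=1ms: ALLOW
  req#4 t=1ms: DENY
  req#5 t=1ms: DENY
  req#6 t=1ms: DENY
  req#7 t=2ms: ALLOW
  req#8 t=2ms: DENY
  req#9 t=2ms: DENY
  req#10 t=3ms: ALLOW
  req#11 t=3ms: DENY
  req#12 t=3ms: DENY

Answer: AAADDDADDADD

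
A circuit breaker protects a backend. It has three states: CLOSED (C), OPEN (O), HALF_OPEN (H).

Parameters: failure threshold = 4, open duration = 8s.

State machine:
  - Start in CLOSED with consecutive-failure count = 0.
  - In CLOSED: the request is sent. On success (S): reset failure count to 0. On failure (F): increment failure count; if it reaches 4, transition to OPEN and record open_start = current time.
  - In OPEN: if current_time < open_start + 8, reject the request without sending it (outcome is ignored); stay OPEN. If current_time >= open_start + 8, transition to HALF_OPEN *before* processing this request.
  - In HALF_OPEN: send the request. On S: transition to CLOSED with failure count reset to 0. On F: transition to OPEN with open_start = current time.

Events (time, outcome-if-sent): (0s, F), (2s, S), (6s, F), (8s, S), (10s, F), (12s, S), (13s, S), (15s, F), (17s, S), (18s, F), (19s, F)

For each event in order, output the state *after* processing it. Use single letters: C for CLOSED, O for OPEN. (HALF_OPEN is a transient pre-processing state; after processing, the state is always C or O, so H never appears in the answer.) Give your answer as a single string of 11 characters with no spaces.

State after each event:
  event#1 t=0s outcome=F: state=CLOSED
  event#2 t=2s outcome=S: state=CLOSED
  event#3 t=6s outcome=F: state=CLOSED
  event#4 t=8s outcome=S: state=CLOSED
  event#5 t=10s outcome=F: state=CLOSED
  event#6 t=12s outcome=S: state=CLOSED
  event#7 t=13s outcome=S: state=CLOSED
  event#8 t=15s outcome=F: state=CLOSED
  event#9 t=17s outcome=S: state=CLOSED
  event#10 t=18s outcome=F: state=CLOSED
  event#11 t=19s outcome=F: state=CLOSED

Answer: CCCCCCCCCCC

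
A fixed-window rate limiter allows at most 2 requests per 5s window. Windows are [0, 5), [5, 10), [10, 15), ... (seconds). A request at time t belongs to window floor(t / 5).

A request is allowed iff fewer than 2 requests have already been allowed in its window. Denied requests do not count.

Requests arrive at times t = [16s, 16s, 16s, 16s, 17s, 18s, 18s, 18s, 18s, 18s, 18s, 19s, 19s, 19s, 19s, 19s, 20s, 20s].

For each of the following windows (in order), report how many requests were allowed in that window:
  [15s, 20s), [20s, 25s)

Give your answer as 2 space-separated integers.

Answer: 2 2

Derivation:
Processing requests:
  req#1 t=16s (window 3): ALLOW
  req#2 t=16s (window 3): ALLOW
  req#3 t=16s (window 3): DENY
  req#4 t=16s (window 3): DENY
  req#5 t=17s (window 3): DENY
  req#6 t=18s (window 3): DENY
  req#7 t=18s (window 3): DENY
  req#8 t=18s (window 3): DENY
  req#9 t=18s (window 3): DENY
  req#10 t=18s (window 3): DENY
  req#11 t=18s (window 3): DENY
  req#12 t=19s (window 3): DENY
  req#13 t=19s (window 3): DENY
  req#14 t=19s (window 3): DENY
  req#15 t=19s (window 3): DENY
  req#16 t=19s (window 3): DENY
  req#17 t=20s (window 4): ALLOW
  req#18 t=20s (window 4): ALLOW

Allowed counts by window: 2 2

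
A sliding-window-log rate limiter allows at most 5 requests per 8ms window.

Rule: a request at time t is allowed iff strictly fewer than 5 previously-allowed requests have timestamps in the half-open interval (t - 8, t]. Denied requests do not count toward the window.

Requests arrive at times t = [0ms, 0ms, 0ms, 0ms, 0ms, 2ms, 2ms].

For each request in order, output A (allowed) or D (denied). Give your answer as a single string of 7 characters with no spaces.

Tracking allowed requests in the window:
  req#1 t=0ms: ALLOW
  req#2 t=0ms: ALLOW
  req#3 t=0ms: ALLOW
  req#4 t=0ms: ALLOW
  req#5 t=0ms: ALLOW
  req#6 t=2ms: DENY
  req#7 t=2ms: DENY

Answer: AAAAADD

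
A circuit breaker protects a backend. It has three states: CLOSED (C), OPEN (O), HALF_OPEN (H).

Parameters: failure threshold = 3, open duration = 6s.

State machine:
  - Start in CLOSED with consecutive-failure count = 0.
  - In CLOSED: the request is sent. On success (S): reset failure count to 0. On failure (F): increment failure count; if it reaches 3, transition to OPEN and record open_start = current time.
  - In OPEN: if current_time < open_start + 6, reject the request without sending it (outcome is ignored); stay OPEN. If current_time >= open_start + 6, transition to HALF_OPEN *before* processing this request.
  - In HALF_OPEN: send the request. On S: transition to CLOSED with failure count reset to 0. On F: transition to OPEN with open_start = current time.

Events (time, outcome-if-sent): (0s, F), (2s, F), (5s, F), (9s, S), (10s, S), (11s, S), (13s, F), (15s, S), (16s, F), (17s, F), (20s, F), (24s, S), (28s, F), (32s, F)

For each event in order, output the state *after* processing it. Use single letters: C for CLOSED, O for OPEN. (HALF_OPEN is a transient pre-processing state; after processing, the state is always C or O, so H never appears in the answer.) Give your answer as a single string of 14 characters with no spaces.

Answer: CCOOOCCCCCOOOO

Derivation:
State after each event:
  event#1 t=0s outcome=F: state=CLOSED
  event#2 t=2s outcome=F: state=CLOSED
  event#3 t=5s outcome=F: state=OPEN
  event#4 t=9s outcome=S: state=OPEN
  event#5 t=10s outcome=S: state=OPEN
  event#6 t=11s outcome=S: state=CLOSED
  event#7 t=13s outcome=F: state=CLOSED
  event#8 t=15s outcome=S: state=CLOSED
  event#9 t=16s outcome=F: state=CLOSED
  event#10 t=17s outcome=F: state=CLOSED
  event#11 t=20s outcome=F: state=OPEN
  event#12 t=24s outcome=S: state=OPEN
  event#13 t=28s outcome=F: state=OPEN
  event#14 t=32s outcome=F: state=OPEN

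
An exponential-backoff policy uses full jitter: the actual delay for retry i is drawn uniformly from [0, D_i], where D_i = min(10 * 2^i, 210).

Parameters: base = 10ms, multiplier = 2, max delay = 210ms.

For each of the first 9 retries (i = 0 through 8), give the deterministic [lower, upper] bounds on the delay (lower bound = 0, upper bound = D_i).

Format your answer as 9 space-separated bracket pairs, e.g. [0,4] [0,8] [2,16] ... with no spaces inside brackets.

Answer: [0,10] [0,20] [0,40] [0,80] [0,160] [0,210] [0,210] [0,210] [0,210]

Derivation:
Computing bounds per retry:
  i=0: D_i=min(10*2^0,210)=10, bounds=[0,10]
  i=1: D_i=min(10*2^1,210)=20, bounds=[0,20]
  i=2: D_i=min(10*2^2,210)=40, bounds=[0,40]
  i=3: D_i=min(10*2^3,210)=80, bounds=[0,80]
  i=4: D_i=min(10*2^4,210)=160, bounds=[0,160]
  i=5: D_i=min(10*2^5,210)=210, bounds=[0,210]
  i=6: D_i=min(10*2^6,210)=210, bounds=[0,210]
  i=7: D_i=min(10*2^7,210)=210, bounds=[0,210]
  i=8: D_i=min(10*2^8,210)=210, bounds=[0,210]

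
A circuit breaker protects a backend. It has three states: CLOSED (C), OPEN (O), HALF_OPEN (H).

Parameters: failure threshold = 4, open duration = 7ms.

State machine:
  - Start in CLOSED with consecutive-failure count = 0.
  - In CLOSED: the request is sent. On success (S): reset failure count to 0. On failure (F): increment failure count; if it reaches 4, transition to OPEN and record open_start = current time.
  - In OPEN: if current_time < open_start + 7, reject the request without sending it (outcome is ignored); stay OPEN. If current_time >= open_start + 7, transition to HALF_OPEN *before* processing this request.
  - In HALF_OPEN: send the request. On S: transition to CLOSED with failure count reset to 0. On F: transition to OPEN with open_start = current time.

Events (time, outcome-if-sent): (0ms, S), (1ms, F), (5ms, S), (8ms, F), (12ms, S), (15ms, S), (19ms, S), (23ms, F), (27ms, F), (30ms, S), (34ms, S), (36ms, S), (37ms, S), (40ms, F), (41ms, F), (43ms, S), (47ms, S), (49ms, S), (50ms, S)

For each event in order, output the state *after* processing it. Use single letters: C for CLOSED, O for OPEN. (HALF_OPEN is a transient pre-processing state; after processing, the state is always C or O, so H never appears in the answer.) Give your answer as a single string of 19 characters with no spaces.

State after each event:
  event#1 t=0ms outcome=S: state=CLOSED
  event#2 t=1ms outcome=F: state=CLOSED
  event#3 t=5ms outcome=S: state=CLOSED
  event#4 t=8ms outcome=F: state=CLOSED
  event#5 t=12ms outcome=S: state=CLOSED
  event#6 t=15ms outcome=S: state=CLOSED
  event#7 t=19ms outcome=S: state=CLOSED
  event#8 t=23ms outcome=F: state=CLOSED
  event#9 t=27ms outcome=F: state=CLOSED
  event#10 t=30ms outcome=S: state=CLOSED
  event#11 t=34ms outcome=S: state=CLOSED
  event#12 t=36ms outcome=S: state=CLOSED
  event#13 t=37ms outcome=S: state=CLOSED
  event#14 t=40ms outcome=F: state=CLOSED
  event#15 t=41ms outcome=F: state=CLOSED
  event#16 t=43ms outcome=S: state=CLOSED
  event#17 t=47ms outcome=S: state=CLOSED
  event#18 t=49ms outcome=S: state=CLOSED
  event#19 t=50ms outcome=S: state=CLOSED

Answer: CCCCCCCCCCCCCCCCCCC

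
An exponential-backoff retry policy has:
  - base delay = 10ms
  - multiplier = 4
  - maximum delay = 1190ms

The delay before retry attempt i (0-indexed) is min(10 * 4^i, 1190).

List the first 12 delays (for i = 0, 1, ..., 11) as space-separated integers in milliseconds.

Answer: 10 40 160 640 1190 1190 1190 1190 1190 1190 1190 1190

Derivation:
Computing each delay:
  i=0: min(10*4^0, 1190) = 10
  i=1: min(10*4^1, 1190) = 40
  i=2: min(10*4^2, 1190) = 160
  i=3: min(10*4^3, 1190) = 640
  i=4: min(10*4^4, 1190) = 1190
  i=5: min(10*4^5, 1190) = 1190
  i=6: min(10*4^6, 1190) = 1190
  i=7: min(10*4^7, 1190) = 1190
  i=8: min(10*4^8, 1190) = 1190
  i=9: min(10*4^9, 1190) = 1190
  i=10: min(10*4^10, 1190) = 1190
  i=11: min(10*4^11, 1190) = 1190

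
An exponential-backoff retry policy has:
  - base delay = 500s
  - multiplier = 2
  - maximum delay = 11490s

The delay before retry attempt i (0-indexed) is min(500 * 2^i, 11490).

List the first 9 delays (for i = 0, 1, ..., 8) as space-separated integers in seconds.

Answer: 500 1000 2000 4000 8000 11490 11490 11490 11490

Derivation:
Computing each delay:
  i=0: min(500*2^0, 11490) = 500
  i=1: min(500*2^1, 11490) = 1000
  i=2: min(500*2^2, 11490) = 2000
  i=3: min(500*2^3, 11490) = 4000
  i=4: min(500*2^4, 11490) = 8000
  i=5: min(500*2^5, 11490) = 11490
  i=6: min(500*2^6, 11490) = 11490
  i=7: min(500*2^7, 11490) = 11490
  i=8: min(500*2^8, 11490) = 11490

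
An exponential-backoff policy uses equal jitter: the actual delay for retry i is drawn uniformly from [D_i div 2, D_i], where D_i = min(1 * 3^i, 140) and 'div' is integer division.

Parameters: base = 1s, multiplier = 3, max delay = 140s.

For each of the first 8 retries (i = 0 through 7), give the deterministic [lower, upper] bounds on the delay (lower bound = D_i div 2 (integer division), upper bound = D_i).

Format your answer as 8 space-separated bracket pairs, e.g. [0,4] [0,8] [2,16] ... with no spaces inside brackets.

Computing bounds per retry:
  i=0: D_i=min(1*3^0,140)=1, bounds=[0,1]
  i=1: D_i=min(1*3^1,140)=3, bounds=[1,3]
  i=2: D_i=min(1*3^2,140)=9, bounds=[4,9]
  i=3: D_i=min(1*3^3,140)=27, bounds=[13,27]
  i=4: D_i=min(1*3^4,140)=81, bounds=[40,81]
  i=5: D_i=min(1*3^5,140)=140, bounds=[70,140]
  i=6: D_i=min(1*3^6,140)=140, bounds=[70,140]
  i=7: D_i=min(1*3^7,140)=140, bounds=[70,140]

Answer: [0,1] [1,3] [4,9] [13,27] [40,81] [70,140] [70,140] [70,140]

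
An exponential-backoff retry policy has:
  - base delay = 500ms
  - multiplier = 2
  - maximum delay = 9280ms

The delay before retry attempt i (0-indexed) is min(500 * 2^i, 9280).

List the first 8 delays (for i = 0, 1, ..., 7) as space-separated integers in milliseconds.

Computing each delay:
  i=0: min(500*2^0, 9280) = 500
  i=1: min(500*2^1, 9280) = 1000
  i=2: min(500*2^2, 9280) = 2000
  i=3: min(500*2^3, 9280) = 4000
  i=4: min(500*2^4, 9280) = 8000
  i=5: min(500*2^5, 9280) = 9280
  i=6: min(500*2^6, 9280) = 9280
  i=7: min(500*2^7, 9280) = 9280

Answer: 500 1000 2000 4000 8000 9280 9280 9280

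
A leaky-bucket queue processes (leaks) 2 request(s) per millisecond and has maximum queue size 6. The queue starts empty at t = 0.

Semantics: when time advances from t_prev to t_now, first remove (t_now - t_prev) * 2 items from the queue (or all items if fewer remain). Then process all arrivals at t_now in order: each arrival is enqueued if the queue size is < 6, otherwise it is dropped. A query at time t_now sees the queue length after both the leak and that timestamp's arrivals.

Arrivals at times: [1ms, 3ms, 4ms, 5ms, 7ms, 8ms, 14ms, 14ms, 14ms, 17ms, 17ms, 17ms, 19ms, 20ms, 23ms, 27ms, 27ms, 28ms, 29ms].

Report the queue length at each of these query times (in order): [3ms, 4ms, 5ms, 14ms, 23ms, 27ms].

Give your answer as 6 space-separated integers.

Queue lengths at query times:
  query t=3ms: backlog = 1
  query t=4ms: backlog = 1
  query t=5ms: backlog = 1
  query t=14ms: backlog = 3
  query t=23ms: backlog = 1
  query t=27ms: backlog = 2

Answer: 1 1 1 3 1 2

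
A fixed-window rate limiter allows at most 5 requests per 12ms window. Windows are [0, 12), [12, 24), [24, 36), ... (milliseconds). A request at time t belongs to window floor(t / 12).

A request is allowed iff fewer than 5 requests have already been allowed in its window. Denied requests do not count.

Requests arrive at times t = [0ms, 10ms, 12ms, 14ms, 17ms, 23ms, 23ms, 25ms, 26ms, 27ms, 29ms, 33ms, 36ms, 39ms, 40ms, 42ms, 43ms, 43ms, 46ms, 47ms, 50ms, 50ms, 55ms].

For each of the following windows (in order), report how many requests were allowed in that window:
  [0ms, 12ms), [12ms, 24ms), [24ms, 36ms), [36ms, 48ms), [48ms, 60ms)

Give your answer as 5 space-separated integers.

Answer: 2 5 5 5 3

Derivation:
Processing requests:
  req#1 t=0ms (window 0): ALLOW
  req#2 t=10ms (window 0): ALLOW
  req#3 t=12ms (window 1): ALLOW
  req#4 t=14ms (window 1): ALLOW
  req#5 t=17ms (window 1): ALLOW
  req#6 t=23ms (window 1): ALLOW
  req#7 t=23ms (window 1): ALLOW
  req#8 t=25ms (window 2): ALLOW
  req#9 t=26ms (window 2): ALLOW
  req#10 t=27ms (window 2): ALLOW
  req#11 t=29ms (window 2): ALLOW
  req#12 t=33ms (window 2): ALLOW
  req#13 t=36ms (window 3): ALLOW
  req#14 t=39ms (window 3): ALLOW
  req#15 t=40ms (window 3): ALLOW
  req#16 t=42ms (window 3): ALLOW
  req#17 t=43ms (window 3): ALLOW
  req#18 t=43ms (window 3): DENY
  req#19 t=46ms (window 3): DENY
  req#20 t=47ms (window 3): DENY
  req#21 t=50ms (window 4): ALLOW
  req#22 t=50ms (window 4): ALLOW
  req#23 t=55ms (window 4): ALLOW

Allowed counts by window: 2 5 5 5 3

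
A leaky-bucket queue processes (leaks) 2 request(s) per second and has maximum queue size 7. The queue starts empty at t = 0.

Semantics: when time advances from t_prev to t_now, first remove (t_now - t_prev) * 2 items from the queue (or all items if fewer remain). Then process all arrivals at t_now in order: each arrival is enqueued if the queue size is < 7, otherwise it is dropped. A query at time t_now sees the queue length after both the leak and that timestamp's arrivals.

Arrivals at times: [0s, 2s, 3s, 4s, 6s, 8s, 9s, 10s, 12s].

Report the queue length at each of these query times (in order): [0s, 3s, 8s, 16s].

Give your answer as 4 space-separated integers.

Queue lengths at query times:
  query t=0s: backlog = 1
  query t=3s: backlog = 1
  query t=8s: backlog = 1
  query t=16s: backlog = 0

Answer: 1 1 1 0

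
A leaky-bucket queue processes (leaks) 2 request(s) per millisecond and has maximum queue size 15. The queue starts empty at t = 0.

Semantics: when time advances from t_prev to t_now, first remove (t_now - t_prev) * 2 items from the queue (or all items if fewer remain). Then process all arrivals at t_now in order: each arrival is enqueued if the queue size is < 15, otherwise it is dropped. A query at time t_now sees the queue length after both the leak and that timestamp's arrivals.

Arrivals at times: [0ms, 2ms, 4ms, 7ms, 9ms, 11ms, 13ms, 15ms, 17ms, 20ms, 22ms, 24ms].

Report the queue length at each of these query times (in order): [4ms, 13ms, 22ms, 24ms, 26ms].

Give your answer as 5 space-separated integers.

Queue lengths at query times:
  query t=4ms: backlog = 1
  query t=13ms: backlog = 1
  query t=22ms: backlog = 1
  query t=24ms: backlog = 1
  query t=26ms: backlog = 0

Answer: 1 1 1 1 0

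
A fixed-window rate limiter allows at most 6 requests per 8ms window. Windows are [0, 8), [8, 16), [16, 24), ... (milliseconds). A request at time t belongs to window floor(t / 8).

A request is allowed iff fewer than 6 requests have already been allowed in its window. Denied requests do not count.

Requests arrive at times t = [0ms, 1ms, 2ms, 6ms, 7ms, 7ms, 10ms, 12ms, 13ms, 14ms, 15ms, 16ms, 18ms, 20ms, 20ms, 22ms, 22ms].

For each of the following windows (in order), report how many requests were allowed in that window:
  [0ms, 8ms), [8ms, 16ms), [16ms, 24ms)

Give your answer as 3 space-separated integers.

Processing requests:
  req#1 t=0ms (window 0): ALLOW
  req#2 t=1ms (window 0): ALLOW
  req#3 t=2ms (window 0): ALLOW
  req#4 t=6ms (window 0): ALLOW
  req#5 t=7ms (window 0): ALLOW
  req#6 t=7ms (window 0): ALLOW
  req#7 t=10ms (window 1): ALLOW
  req#8 t=12ms (window 1): ALLOW
  req#9 t=13ms (window 1): ALLOW
  req#10 t=14ms (window 1): ALLOW
  req#11 t=15ms (window 1): ALLOW
  req#12 t=16ms (window 2): ALLOW
  req#13 t=18ms (window 2): ALLOW
  req#14 t=20ms (window 2): ALLOW
  req#15 t=20ms (window 2): ALLOW
  req#16 t=22ms (window 2): ALLOW
  req#17 t=22ms (window 2): ALLOW

Allowed counts by window: 6 5 6

Answer: 6 5 6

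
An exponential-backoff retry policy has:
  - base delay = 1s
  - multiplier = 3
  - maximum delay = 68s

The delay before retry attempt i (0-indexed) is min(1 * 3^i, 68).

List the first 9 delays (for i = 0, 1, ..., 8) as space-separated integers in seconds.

Answer: 1 3 9 27 68 68 68 68 68

Derivation:
Computing each delay:
  i=0: min(1*3^0, 68) = 1
  i=1: min(1*3^1, 68) = 3
  i=2: min(1*3^2, 68) = 9
  i=3: min(1*3^3, 68) = 27
  i=4: min(1*3^4, 68) = 68
  i=5: min(1*3^5, 68) = 68
  i=6: min(1*3^6, 68) = 68
  i=7: min(1*3^7, 68) = 68
  i=8: min(1*3^8, 68) = 68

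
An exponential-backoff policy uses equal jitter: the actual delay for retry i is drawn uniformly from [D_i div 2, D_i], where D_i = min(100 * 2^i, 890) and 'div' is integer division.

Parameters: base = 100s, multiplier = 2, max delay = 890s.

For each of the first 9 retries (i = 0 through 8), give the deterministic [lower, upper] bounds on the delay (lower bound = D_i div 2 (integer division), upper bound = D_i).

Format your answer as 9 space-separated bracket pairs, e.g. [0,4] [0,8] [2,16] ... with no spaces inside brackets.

Computing bounds per retry:
  i=0: D_i=min(100*2^0,890)=100, bounds=[50,100]
  i=1: D_i=min(100*2^1,890)=200, bounds=[100,200]
  i=2: D_i=min(100*2^2,890)=400, bounds=[200,400]
  i=3: D_i=min(100*2^3,890)=800, bounds=[400,800]
  i=4: D_i=min(100*2^4,890)=890, bounds=[445,890]
  i=5: D_i=min(100*2^5,890)=890, bounds=[445,890]
  i=6: D_i=min(100*2^6,890)=890, bounds=[445,890]
  i=7: D_i=min(100*2^7,890)=890, bounds=[445,890]
  i=8: D_i=min(100*2^8,890)=890, bounds=[445,890]

Answer: [50,100] [100,200] [200,400] [400,800] [445,890] [445,890] [445,890] [445,890] [445,890]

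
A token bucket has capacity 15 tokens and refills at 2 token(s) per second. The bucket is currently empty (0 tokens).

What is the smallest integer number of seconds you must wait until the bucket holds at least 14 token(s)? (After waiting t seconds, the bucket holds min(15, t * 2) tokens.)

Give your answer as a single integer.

Answer: 7

Derivation:
Need t * 2 >= 14, so t >= 14/2.
Smallest integer t = ceil(14/2) = 7.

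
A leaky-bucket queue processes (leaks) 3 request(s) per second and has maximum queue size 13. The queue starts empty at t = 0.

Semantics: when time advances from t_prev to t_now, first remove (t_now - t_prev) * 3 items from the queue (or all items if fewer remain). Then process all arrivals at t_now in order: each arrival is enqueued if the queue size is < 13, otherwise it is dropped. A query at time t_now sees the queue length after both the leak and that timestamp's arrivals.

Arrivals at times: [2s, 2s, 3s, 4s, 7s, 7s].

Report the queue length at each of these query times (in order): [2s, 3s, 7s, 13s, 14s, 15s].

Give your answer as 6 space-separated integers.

Queue lengths at query times:
  query t=2s: backlog = 2
  query t=3s: backlog = 1
  query t=7s: backlog = 2
  query t=13s: backlog = 0
  query t=14s: backlog = 0
  query t=15s: backlog = 0

Answer: 2 1 2 0 0 0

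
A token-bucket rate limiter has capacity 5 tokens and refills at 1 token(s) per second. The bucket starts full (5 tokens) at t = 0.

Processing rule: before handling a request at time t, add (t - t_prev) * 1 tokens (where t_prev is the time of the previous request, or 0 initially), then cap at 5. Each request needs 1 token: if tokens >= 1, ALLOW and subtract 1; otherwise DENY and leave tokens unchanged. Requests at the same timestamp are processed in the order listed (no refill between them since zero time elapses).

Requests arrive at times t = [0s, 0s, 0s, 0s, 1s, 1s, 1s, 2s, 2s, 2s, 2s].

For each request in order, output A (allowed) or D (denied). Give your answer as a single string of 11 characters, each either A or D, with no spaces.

Answer: AAAAAADADDD

Derivation:
Simulating step by step:
  req#1 t=0s: ALLOW
  req#2 t=0s: ALLOW
  req#3 t=0s: ALLOW
  req#4 t=0s: ALLOW
  req#5 t=1s: ALLOW
  req#6 t=1s: ALLOW
  req#7 t=1s: DENY
  req#8 t=2s: ALLOW
  req#9 t=2s: DENY
  req#10 t=2s: DENY
  req#11 t=2s: DENY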